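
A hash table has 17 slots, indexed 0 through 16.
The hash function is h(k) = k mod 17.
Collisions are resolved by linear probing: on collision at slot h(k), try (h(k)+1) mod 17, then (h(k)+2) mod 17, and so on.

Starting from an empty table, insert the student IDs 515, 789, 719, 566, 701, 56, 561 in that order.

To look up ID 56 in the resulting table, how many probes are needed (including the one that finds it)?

Insert 515: h=5, slot 5 empty → index 5.
Insert 789: h=7, slot 7 empty → index 7.
Insert 719: h=5, slot 5 occupied → index 6.
Insert 566: h=5, slots 5,6,7 occupied → index 8.
Insert 701: h=4, slot 4 empty → index 4.
Insert 56: h=5, slots 5,6,7,8 occupied → index 9.
Insert 561: h=0, slot 0 empty → index 0.
Table: [561, —, —, —, 701, 515, 719, 789, 566, 56, —, —, —, —, —, —, —]
Lookup 56: h=5, probe 5,6,7,8,9 → found at 9.

5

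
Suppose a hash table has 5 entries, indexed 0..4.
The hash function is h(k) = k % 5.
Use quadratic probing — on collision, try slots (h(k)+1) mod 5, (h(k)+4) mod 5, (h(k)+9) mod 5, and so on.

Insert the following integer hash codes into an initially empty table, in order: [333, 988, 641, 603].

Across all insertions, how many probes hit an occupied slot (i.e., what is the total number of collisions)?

3

333: h=3 → slot 3
988: h=3, probe 3,4 → slot 4
641: h=1 → slot 1
603: h=3, probe 3,4,2 → slot 2
Table: [—, 641, 603, 333, 988]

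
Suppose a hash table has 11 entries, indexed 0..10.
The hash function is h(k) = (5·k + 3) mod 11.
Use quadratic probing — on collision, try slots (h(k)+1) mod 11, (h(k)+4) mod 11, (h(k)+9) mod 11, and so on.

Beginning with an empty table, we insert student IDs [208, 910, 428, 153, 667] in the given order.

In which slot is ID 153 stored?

7

Insert 208: h=9, slot 9 empty => index 9.
Insert 910: h=10, slot 10 empty => index 10.
Insert 428: h=9, slots 9,10 occupied => index 2.
Insert 153: h=9, slots 9,10,2 occupied => index 7.
Insert 667: h=5, slot 5 empty => index 5.
Table: [—, —, 428, —, —, 667, —, 153, —, 208, 910]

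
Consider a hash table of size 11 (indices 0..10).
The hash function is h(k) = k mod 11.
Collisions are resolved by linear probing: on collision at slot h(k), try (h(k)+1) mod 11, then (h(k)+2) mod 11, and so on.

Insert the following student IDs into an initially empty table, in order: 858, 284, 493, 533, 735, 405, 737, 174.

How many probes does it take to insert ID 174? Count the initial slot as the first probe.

858 hashes to 0; slot 0 is free → place at 0.
284 hashes to 9; slot 9 is free → place at 9.
493 hashes to 9; 9 taken → place at 10.
533 hashes to 5; slot 5 is free → place at 5.
735 hashes to 9; 9,10,0 taken → place at 1.
405 hashes to 9; 9,10,0,1 taken → place at 2.
737 hashes to 0; 0,1,2 taken → place at 3.
174 hashes to 9; 9,10,0,1,2,3 taken → place at 4.
Table: [858, 735, 405, 737, 174, 533, ., ., ., 284, 493]

7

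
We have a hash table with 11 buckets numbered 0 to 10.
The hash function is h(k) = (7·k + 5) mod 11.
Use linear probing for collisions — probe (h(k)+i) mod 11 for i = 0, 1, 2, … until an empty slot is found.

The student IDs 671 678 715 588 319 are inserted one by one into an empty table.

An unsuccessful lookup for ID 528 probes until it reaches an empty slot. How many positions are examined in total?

5

Insert 671: h=5, slot 5 empty => index 5.
Insert 678: h=10, slot 10 empty => index 10.
Insert 715: h=5, slot 5 occupied => index 6.
Insert 588: h=7, slot 7 empty => index 7.
Insert 319: h=5, slots 5,6,7 occupied => index 8.
Table: [-, -, -, -, -, 671, 715, 588, 319, -, 678]
Lookup 528: h=5, probe 5,6,7,8,9 → slot 9 empty, not found.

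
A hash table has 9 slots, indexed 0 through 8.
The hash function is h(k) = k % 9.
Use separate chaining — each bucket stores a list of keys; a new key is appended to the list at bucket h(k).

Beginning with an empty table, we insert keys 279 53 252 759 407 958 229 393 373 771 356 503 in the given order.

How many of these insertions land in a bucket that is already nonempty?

279 → bucket 0
53 → bucket 8
252 → bucket 0 (collision)
759 → bucket 3
407 → bucket 2
958 → bucket 4
229 → bucket 4 (collision)
393 → bucket 6
373 → bucket 4 (collision)
771 → bucket 6 (collision)
356 → bucket 5
503 → bucket 8 (collision)
Final buckets:
0: 279 -> 252
1: —
2: 407
3: 759
4: 958 -> 229 -> 373
5: 356
6: 393 -> 771
7: —
8: 53 -> 503

5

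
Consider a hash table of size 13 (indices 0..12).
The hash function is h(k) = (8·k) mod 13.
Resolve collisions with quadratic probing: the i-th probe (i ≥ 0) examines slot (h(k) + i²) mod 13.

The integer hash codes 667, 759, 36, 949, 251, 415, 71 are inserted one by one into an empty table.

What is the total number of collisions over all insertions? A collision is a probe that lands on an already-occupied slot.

667: h=6 -> slot 6
759: h=1 -> slot 1
36: h=2 -> slot 2
949: h=0 -> slot 0
251: h=6, probe 6,7 -> slot 7
415: h=5 -> slot 5
71: h=9 -> slot 9
Table: [949, 759, 36, —, —, 415, 667, 251, —, 71, —, —, —]

1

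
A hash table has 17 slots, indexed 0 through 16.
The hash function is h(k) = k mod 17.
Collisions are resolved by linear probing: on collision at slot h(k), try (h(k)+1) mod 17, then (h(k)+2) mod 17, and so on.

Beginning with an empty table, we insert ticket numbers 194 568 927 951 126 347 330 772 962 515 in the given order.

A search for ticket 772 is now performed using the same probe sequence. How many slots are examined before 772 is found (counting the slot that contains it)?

194 hashes to 7; slot 7 is free → place at 7.
568 hashes to 7; 7 taken → place at 8.
927 hashes to 9; slot 9 is free → place at 9.
951 hashes to 16; slot 16 is free → place at 16.
126 hashes to 7; 7,8,9 taken → place at 10.
347 hashes to 7; 7,8,9,10 taken → place at 11.
330 hashes to 7; 7,8,9,10,11 taken → place at 12.
772 hashes to 7; 7,8,9,10,11,12 taken → place at 13.
962 hashes to 10; 10,11,12,13 taken → place at 14.
515 hashes to 5; slot 5 is free → place at 5.
Table: [—, —, —, —, —, 515, —, 194, 568, 927, 126, 347, 330, 772, 962, —, 951]
Lookup 772: h=7, probe 7,8,9,10,11,12,13 → found at 13.

7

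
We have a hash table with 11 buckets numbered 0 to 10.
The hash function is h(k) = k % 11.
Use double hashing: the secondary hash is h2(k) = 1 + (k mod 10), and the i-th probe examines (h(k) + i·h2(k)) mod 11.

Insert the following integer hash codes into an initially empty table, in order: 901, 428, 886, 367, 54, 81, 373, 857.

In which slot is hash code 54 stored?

Insert 901: h=10, slot 10 empty -> index 10.
Insert 428: h=10, h2=9, slot 10 occupied -> index 8.
Insert 886: h=6, slot 6 empty -> index 6.
Insert 367: h=4, slot 4 empty -> index 4.
Insert 54: h=10, h2=5, slots 10,4 occupied -> index 9.
Insert 81: h=4, h2=2, slots 4,6,8,10 occupied -> index 1.
Insert 373: h=10, h2=4, slot 10 occupied -> index 3.
Insert 857: h=10, h2=8, slot 10 occupied -> index 7.
Table: [—, 81, —, 373, 367, —, 886, 857, 428, 54, 901]

9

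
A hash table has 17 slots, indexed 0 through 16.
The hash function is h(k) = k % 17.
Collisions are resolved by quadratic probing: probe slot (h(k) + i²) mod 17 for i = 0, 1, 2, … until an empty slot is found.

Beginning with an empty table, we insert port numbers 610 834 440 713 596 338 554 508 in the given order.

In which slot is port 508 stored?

14

610: h=15 => slot 15
834: h=1 => slot 1
440: h=15, probe 15,16 => slot 16
713: h=16, probe 16,0 => slot 0
596: h=1, probe 1,2 => slot 2
338: h=15, probe 15,16,2,7 => slot 7
554: h=10 => slot 10
508: h=15, probe 15,16,2,7,14 => slot 14
Table: [713, 834, 596, -, -, -, -, 338, -, -, 554, -, -, -, 508, 610, 440]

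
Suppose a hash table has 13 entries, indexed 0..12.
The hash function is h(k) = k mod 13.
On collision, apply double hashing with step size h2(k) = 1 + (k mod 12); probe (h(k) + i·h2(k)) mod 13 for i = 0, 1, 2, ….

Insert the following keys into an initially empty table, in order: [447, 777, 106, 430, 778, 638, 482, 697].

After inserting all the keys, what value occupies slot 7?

482

447 hashes to 5; slot 5 is free -> place at 5.
777 hashes to 10; slot 10 is free -> place at 10.
106 hashes to 2; slot 2 is free -> place at 2.
430 hashes to 1; slot 1 is free -> place at 1.
778 hashes to 11; slot 11 is free -> place at 11.
638 hashes to 1, h2=3; 1 taken -> place at 4.
482 hashes to 1, h2=3; 1,4 taken -> place at 7.
697 hashes to 8; slot 8 is free -> place at 8.
Table: [∅, 430, 106, ∅, 638, 447, ∅, 482, 697, ∅, 777, 778, ∅]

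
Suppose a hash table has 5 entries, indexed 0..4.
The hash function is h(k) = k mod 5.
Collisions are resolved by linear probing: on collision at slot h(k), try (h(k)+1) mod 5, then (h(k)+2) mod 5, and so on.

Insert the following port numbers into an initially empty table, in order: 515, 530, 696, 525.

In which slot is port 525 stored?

3

Insert 515: h=0, slot 0 empty → index 0.
Insert 530: h=0, slot 0 occupied → index 1.
Insert 696: h=1, slot 1 occupied → index 2.
Insert 525: h=0, slots 0,1,2 occupied → index 3.
Table: [515, 530, 696, 525, _]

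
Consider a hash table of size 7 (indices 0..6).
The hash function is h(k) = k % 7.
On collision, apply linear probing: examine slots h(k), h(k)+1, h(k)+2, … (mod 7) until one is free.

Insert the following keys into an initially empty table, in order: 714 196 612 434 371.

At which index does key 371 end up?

Insert 714: h=0, slot 0 empty -> index 0.
Insert 196: h=0, slot 0 occupied -> index 1.
Insert 612: h=3, slot 3 empty -> index 3.
Insert 434: h=0, slots 0,1 occupied -> index 2.
Insert 371: h=0, slots 0,1,2,3 occupied -> index 4.
Table: [714, 196, 434, 612, 371, ., .]

4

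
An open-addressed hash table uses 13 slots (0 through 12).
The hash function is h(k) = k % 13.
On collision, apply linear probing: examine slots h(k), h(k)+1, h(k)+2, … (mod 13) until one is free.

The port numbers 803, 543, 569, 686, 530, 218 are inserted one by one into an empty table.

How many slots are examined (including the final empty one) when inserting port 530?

5

Insert 803: h=10, slot 10 empty => index 10.
Insert 543: h=10, slot 10 occupied => index 11.
Insert 569: h=10, slots 10,11 occupied => index 12.
Insert 686: h=10, slots 10,11,12 occupied => index 0.
Insert 530: h=10, slots 10,11,12,0 occupied => index 1.
Insert 218: h=10, slots 10,11,12,0,1 occupied => index 2.
Table: [686, 530, 218, -, -, -, -, -, -, -, 803, 543, 569]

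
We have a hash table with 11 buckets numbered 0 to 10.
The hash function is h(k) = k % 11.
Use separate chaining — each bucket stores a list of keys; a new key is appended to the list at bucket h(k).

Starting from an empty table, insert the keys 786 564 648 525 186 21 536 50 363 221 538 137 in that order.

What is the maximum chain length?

4

786 → bucket 5
564 → bucket 3
648 → bucket 10
525 → bucket 8
186 → bucket 10 (collision)
21 → bucket 10 (collision)
536 → bucket 8 (collision)
50 → bucket 6
363 → bucket 0
221 → bucket 1
538 → bucket 10 (collision)
137 → bucket 5 (collision)
Final buckets:
0: 363
1: 221
2: _
3: 564
4: _
5: 786 -> 137
6: 50
7: _
8: 525 -> 536
9: _
10: 648 -> 186 -> 21 -> 538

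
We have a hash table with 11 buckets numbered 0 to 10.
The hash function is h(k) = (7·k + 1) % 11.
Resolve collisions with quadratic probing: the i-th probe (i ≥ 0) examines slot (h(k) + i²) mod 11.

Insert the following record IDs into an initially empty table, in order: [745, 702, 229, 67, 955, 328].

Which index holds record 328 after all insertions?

745 hashes to 2; slot 2 is free => place at 2.
702 hashes to 9; slot 9 is free => place at 9.
229 hashes to 9; 9 taken => place at 10.
67 hashes to 8; slot 8 is free => place at 8.
955 hashes to 9; 9,10,2 taken => place at 7.
328 hashes to 9; 9,10,2,7 taken => place at 3.
Table: [_, _, 745, 328, _, _, _, 955, 67, 702, 229]

3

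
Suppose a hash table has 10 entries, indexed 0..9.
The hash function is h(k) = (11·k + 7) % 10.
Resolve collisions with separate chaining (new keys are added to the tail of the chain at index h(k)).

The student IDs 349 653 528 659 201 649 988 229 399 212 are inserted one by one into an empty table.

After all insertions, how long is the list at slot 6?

5

Insert 349: h=6, bucket 6 empty → new chain.
Insert 653: h=0, bucket 0 empty → new chain.
Insert 528: h=5, bucket 5 empty → new chain.
Insert 659: h=6, bucket 6 nonempty → append to chain.
Insert 201: h=8, bucket 8 empty → new chain.
Insert 649: h=6, bucket 6 nonempty → append to chain.
Insert 988: h=5, bucket 5 nonempty → append to chain.
Insert 229: h=6, bucket 6 nonempty → append to chain.
Insert 399: h=6, bucket 6 nonempty → append to chain.
Insert 212: h=9, bucket 9 empty → new chain.
Final buckets:
0: 653
1: ∅
2: ∅
3: ∅
4: ∅
5: 528 -> 988
6: 349 -> 659 -> 649 -> 229 -> 399
7: ∅
8: 201
9: 212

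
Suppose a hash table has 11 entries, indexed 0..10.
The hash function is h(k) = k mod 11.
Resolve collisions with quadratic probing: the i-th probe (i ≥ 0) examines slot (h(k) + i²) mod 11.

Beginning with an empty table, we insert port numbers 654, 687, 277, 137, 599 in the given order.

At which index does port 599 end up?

654: h=5 -> slot 5
687: h=5, probe 5,6 -> slot 6
277: h=2 -> slot 2
137: h=5, probe 5,6,9 -> slot 9
599: h=5, probe 5,6,9,3 -> slot 3
Table: [-, -, 277, 599, -, 654, 687, -, -, 137, -]

3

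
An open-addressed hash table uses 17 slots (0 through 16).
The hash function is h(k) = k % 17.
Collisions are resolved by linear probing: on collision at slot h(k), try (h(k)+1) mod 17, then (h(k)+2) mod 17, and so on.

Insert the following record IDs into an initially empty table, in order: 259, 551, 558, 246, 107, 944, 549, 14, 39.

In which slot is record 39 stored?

10

259 hashes to 4; slot 4 is free → place at 4.
551 hashes to 7; slot 7 is free → place at 7.
558 hashes to 14; slot 14 is free → place at 14.
246 hashes to 8; slot 8 is free → place at 8.
107 hashes to 5; slot 5 is free → place at 5.
944 hashes to 9; slot 9 is free → place at 9.
549 hashes to 5; 5 taken → place at 6.
14 hashes to 14; 14 taken → place at 15.
39 hashes to 5; 5,6,7,8,9 taken → place at 10.
Table: [_, _, _, _, 259, 107, 549, 551, 246, 944, 39, _, _, _, 558, 14, _]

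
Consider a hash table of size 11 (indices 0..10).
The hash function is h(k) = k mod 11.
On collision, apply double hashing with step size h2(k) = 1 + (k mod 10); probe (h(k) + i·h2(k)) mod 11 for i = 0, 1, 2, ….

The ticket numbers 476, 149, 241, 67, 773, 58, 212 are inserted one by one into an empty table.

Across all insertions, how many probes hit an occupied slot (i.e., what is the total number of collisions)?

6

476: h=3 → slot 3
149: h=6 → slot 6
241: h=10 → slot 10
67: h=1 → slot 1
773: h=3, h2=4, probe 3,7 → slot 7
58: h=3, h2=9, probe 3,1,10,8 → slot 8
212: h=3, h2=3, probe 3,6,9 → slot 9
Table: [., 67, ., 476, ., ., 149, 773, 58, 212, 241]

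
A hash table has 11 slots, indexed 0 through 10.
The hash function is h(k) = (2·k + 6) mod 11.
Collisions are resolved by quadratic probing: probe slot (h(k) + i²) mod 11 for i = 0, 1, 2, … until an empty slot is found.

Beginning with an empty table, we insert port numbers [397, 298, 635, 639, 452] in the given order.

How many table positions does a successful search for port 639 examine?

3

Insert 397: h=8, slot 8 empty -> index 8.
Insert 298: h=8, slot 8 occupied -> index 9.
Insert 635: h=0, slot 0 empty -> index 0.
Insert 639: h=8, slots 8,9 occupied -> index 1.
Insert 452: h=8, slots 8,9,1 occupied -> index 6.
Table: [635, 639, —, —, —, —, 452, —, 397, 298, —]
Lookup 639: h=8, probe 8,9,1 → found at 1.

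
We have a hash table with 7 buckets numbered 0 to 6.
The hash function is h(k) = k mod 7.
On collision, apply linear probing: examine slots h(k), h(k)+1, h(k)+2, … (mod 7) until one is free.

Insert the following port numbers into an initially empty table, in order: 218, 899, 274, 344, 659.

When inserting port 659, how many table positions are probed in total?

5

218 hashes to 1; slot 1 is free → place at 1.
899 hashes to 3; slot 3 is free → place at 3.
274 hashes to 1; 1 taken → place at 2.
344 hashes to 1; 1,2,3 taken → place at 4.
659 hashes to 1; 1,2,3,4 taken → place at 5.
Table: [_, 218, 274, 899, 344, 659, _]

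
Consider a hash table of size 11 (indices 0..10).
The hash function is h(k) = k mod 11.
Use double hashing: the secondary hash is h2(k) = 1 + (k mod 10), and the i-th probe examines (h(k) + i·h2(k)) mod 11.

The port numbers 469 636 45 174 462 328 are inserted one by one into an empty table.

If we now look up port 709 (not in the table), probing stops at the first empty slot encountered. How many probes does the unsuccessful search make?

2

Insert 469: h=7, slot 7 empty → index 7.
Insert 636: h=9, slot 9 empty → index 9.
Insert 45: h=1, slot 1 empty → index 1.
Insert 174: h=9, h2=5, slot 9 occupied → index 3.
Insert 462: h=0, slot 0 empty → index 0.
Insert 328: h=9, h2=9, slots 9,7 occupied → index 5.
Table: [462, 45, ., 174, ., 328, ., 469, ., 636, .]
Lookup 709: h=5, h2=10, probe 5,4 → slot 4 empty, not found.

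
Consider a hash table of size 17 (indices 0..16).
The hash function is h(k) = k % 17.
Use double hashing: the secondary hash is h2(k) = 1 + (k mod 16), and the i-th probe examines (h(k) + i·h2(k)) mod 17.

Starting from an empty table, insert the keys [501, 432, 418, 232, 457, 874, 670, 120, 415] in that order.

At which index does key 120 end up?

501: h=8 → slot 8
432: h=7 → slot 7
418: h=10 → slot 10
232: h=11 → slot 11
457: h=15 → slot 15
874: h=7, h2=11, probe 7,1 → slot 1
670: h=7, h2=15, probe 7,5 → slot 5
120: h=1, h2=9, probe 1,10,2 → slot 2
415: h=7, h2=16, probe 7,6 → slot 6
Table: [∅, 874, 120, ∅, ∅, 670, 415, 432, 501, ∅, 418, 232, ∅, ∅, ∅, 457, ∅]

2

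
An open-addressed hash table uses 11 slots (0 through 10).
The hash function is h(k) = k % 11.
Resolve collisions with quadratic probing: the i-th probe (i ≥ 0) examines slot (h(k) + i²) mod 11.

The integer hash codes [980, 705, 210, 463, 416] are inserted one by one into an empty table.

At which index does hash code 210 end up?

980: h=1 → slot 1
705: h=1, probe 1,2 → slot 2
210: h=1, probe 1,2,5 → slot 5
463: h=1, probe 1,2,5,10 → slot 10
416: h=9 → slot 9
Table: [-, 980, 705, -, -, 210, -, -, -, 416, 463]

5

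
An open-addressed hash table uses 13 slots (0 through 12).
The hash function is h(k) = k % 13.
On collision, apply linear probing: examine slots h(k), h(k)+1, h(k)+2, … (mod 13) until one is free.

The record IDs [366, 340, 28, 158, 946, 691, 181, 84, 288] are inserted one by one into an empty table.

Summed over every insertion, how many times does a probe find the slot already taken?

17

Insert 366: h=2, slot 2 empty -> index 2.
Insert 340: h=2, slot 2 occupied -> index 3.
Insert 28: h=2, slots 2,3 occupied -> index 4.
Insert 158: h=2, slots 2,3,4 occupied -> index 5.
Insert 946: h=10, slot 10 empty -> index 10.
Insert 691: h=2, slots 2,3,4,5 occupied -> index 6.
Insert 181: h=12, slot 12 empty -> index 12.
Insert 84: h=6, slot 6 occupied -> index 7.
Insert 288: h=2, slots 2,3,4,5,6,7 occupied -> index 8.
Table: [—, —, 366, 340, 28, 158, 691, 84, 288, —, 946, —, 181]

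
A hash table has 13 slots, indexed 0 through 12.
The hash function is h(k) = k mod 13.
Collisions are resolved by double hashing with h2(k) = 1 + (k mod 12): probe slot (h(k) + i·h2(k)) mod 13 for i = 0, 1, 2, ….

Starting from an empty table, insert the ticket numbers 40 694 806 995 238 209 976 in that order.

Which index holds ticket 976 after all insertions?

11

40 hashes to 1; slot 1 is free => place at 1.
694 hashes to 5; slot 5 is free => place at 5.
806 hashes to 0; slot 0 is free => place at 0.
995 hashes to 7; slot 7 is free => place at 7.
238 hashes to 4; slot 4 is free => place at 4.
209 hashes to 1, h2=6; 1,7,0 taken => place at 6.
976 hashes to 1, h2=5; 1,6 taken => place at 11.
Table: [806, 40, —, —, 238, 694, 209, 995, —, —, —, 976, —]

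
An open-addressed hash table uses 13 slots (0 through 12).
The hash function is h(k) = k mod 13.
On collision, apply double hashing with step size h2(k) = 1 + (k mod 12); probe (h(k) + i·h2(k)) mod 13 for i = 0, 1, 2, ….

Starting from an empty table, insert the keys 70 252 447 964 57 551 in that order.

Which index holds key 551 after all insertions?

70 hashes to 5; slot 5 is free -> place at 5.
252 hashes to 5, h2=1; 5 taken -> place at 6.
447 hashes to 5, h2=4; 5 taken -> place at 9.
964 hashes to 2; slot 2 is free -> place at 2.
57 hashes to 5, h2=10; 5,2 taken -> place at 12.
551 hashes to 5, h2=12; 5 taken -> place at 4.
Table: [-, -, 964, -, 551, 70, 252, -, -, 447, -, -, 57]

4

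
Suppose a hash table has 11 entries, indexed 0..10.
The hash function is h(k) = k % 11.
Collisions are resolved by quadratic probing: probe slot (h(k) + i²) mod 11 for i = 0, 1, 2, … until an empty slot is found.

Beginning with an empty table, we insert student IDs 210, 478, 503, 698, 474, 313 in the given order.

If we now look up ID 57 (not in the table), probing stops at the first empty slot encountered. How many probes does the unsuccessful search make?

2

210 hashes to 1; slot 1 is free → place at 1.
478 hashes to 5; slot 5 is free → place at 5.
503 hashes to 8; slot 8 is free → place at 8.
698 hashes to 5; 5 taken → place at 6.
474 hashes to 1; 1 taken → place at 2.
313 hashes to 5; 5,6 taken → place at 9.
Table: [_, 210, 474, _, _, 478, 698, _, 503, 313, _]
Lookup 57: h=2, probe 2,3 → slot 3 empty, not found.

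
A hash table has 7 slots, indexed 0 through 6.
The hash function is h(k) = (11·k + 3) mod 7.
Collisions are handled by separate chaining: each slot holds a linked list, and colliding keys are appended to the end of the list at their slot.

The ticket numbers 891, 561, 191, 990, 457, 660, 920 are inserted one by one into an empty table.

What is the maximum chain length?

4

891 -> bucket 4
561 -> bucket 0
191 -> bucket 4 (collision)
990 -> bucket 1
457 -> bucket 4 (collision)
660 -> bucket 4 (collision)
920 -> bucket 1 (collision)
Final buckets:
0: 561
1: 990 -> 920
2: —
3: —
4: 891 -> 191 -> 457 -> 660
5: —
6: —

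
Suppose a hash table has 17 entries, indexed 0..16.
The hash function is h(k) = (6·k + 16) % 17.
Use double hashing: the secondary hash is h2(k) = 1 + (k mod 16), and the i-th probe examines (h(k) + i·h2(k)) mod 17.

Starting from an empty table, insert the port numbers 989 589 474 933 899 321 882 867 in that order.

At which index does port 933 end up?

989 hashes to 0; slot 0 is free => place at 0.
589 hashes to 14; slot 14 is free => place at 14.
474 hashes to 4; slot 4 is free => place at 4.
933 hashes to 4, h2=6; 4 taken => place at 10.
899 hashes to 4, h2=4; 4 taken => place at 8.
321 hashes to 4, h2=2; 4 taken => place at 6.
882 hashes to 4, h2=3; 4 taken => place at 7.
867 hashes to 16; slot 16 is free => place at 16.
Table: [989, ., ., ., 474, ., 321, 882, 899, ., 933, ., ., ., 589, ., 867]

10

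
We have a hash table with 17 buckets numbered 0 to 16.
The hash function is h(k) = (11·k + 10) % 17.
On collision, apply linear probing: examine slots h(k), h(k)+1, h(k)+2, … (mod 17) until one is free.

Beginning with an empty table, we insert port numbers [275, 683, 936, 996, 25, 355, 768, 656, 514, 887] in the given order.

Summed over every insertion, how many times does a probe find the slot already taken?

275 hashes to 9; slot 9 is free => place at 9.
683 hashes to 9; 9 taken => place at 10.
936 hashes to 4; slot 4 is free => place at 4.
996 hashes to 1; slot 1 is free => place at 1.
25 hashes to 13; slot 13 is free => place at 13.
355 hashes to 5; slot 5 is free => place at 5.
768 hashes to 9; 9,10 taken => place at 11.
656 hashes to 1; 1 taken => place at 2.
514 hashes to 3; slot 3 is free => place at 3.
887 hashes to 9; 9,10,11 taken => place at 12.
Table: [∅, 996, 656, 514, 936, 355, ∅, ∅, ∅, 275, 683, 768, 887, 25, ∅, ∅, ∅]

7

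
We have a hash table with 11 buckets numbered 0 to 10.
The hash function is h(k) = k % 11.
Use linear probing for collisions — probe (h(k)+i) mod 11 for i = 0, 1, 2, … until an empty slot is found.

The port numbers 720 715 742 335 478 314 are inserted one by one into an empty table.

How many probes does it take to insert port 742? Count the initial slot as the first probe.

2

720 hashes to 5; slot 5 is free → place at 5.
715 hashes to 0; slot 0 is free → place at 0.
742 hashes to 5; 5 taken → place at 6.
335 hashes to 5; 5,6 taken → place at 7.
478 hashes to 5; 5,6,7 taken → place at 8.
314 hashes to 6; 6,7,8 taken → place at 9.
Table: [715, ∅, ∅, ∅, ∅, 720, 742, 335, 478, 314, ∅]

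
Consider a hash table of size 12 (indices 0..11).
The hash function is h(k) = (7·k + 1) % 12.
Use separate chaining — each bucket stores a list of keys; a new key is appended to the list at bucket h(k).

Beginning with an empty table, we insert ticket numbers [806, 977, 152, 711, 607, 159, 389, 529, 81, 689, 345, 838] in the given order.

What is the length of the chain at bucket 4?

Insert 806: h=3, bucket 3 empty → new chain.
Insert 977: h=0, bucket 0 empty → new chain.
Insert 152: h=9, bucket 9 empty → new chain.
Insert 711: h=10, bucket 10 empty → new chain.
Insert 607: h=2, bucket 2 empty → new chain.
Insert 159: h=10, bucket 10 nonempty → append to chain.
Insert 389: h=0, bucket 0 nonempty → append to chain.
Insert 529: h=8, bucket 8 empty → new chain.
Insert 81: h=4, bucket 4 empty → new chain.
Insert 689: h=0, bucket 0 nonempty → append to chain.
Insert 345: h=4, bucket 4 nonempty → append to chain.
Insert 838: h=11, bucket 11 empty → new chain.
Final buckets:
0: 977 -> 389 -> 689
1: —
2: 607
3: 806
4: 81 -> 345
5: —
6: —
7: —
8: 529
9: 152
10: 711 -> 159
11: 838

2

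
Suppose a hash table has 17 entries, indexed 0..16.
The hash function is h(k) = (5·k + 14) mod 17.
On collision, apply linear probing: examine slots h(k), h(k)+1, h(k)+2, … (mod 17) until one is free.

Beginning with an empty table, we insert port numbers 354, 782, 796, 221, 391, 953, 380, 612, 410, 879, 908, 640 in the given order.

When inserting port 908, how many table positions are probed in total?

Insert 354: h=16, slot 16 empty → index 16.
Insert 782: h=14, slot 14 empty → index 14.
Insert 796: h=16, slot 16 occupied → index 0.
Insert 221: h=14, slot 14 occupied → index 15.
Insert 391: h=14, slots 14,15,16,0 occupied → index 1.
Insert 953: h=2, slot 2 empty → index 2.
Insert 380: h=10, slot 10 empty → index 10.
Insert 612: h=14, slots 14,15,16,0,1,2 occupied → index 3.
Insert 410: h=7, slot 7 empty → index 7.
Insert 879: h=6, slot 6 empty → index 6.
Insert 908: h=15, slots 15,16,0,1,2,3 occupied → index 4.
Insert 640: h=1, slots 1,2,3,4 occupied → index 5.
Table: [796, 391, 953, 612, 908, 640, 879, 410, ., ., 380, ., ., ., 782, 221, 354]

7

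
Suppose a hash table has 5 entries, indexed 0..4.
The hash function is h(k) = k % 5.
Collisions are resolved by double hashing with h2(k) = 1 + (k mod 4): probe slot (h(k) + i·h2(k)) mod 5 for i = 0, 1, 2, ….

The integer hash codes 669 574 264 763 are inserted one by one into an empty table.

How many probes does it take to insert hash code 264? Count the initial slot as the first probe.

2

Insert 669: h=4, slot 4 empty → index 4.
Insert 574: h=4, h2=3, slot 4 occupied → index 2.
Insert 264: h=4, h2=1, slot 4 occupied → index 0.
Insert 763: h=3, slot 3 empty → index 3.
Table: [264, ., 574, 763, 669]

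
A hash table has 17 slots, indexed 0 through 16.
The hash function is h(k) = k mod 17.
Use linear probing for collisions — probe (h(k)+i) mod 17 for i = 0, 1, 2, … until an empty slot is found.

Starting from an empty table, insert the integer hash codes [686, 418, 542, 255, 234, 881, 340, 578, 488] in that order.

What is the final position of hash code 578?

686 hashes to 6; slot 6 is free => place at 6.
418 hashes to 10; slot 10 is free => place at 10.
542 hashes to 15; slot 15 is free => place at 15.
255 hashes to 0; slot 0 is free => place at 0.
234 hashes to 13; slot 13 is free => place at 13.
881 hashes to 14; slot 14 is free => place at 14.
340 hashes to 0; 0 taken => place at 1.
578 hashes to 0; 0,1 taken => place at 2.
488 hashes to 12; slot 12 is free => place at 12.
Table: [255, 340, 578, —, —, —, 686, —, —, —, 418, —, 488, 234, 881, 542, —]

2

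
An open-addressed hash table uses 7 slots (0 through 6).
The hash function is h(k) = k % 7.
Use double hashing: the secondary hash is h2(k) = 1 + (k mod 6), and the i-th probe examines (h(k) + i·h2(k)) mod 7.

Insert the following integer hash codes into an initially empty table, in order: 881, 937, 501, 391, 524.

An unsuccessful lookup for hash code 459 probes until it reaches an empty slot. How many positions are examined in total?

3

Insert 881: h=6, slot 6 empty → index 6.
Insert 937: h=6, h2=2, slot 6 occupied → index 1.
Insert 501: h=4, slot 4 empty → index 4.
Insert 391: h=6, h2=2, slots 6,1 occupied → index 3.
Insert 524: h=6, h2=3, slot 6 occupied → index 2.
Table: [—, 937, 524, 391, 501, —, 881]
Lookup 459: h=4, h2=4, probe 4,1,5 → slot 5 empty, not found.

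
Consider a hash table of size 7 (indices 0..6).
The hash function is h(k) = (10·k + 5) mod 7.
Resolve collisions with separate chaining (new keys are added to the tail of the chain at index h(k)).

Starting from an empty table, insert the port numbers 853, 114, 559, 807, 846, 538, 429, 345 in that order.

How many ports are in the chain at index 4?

4

853 -> bucket 2
114 -> bucket 4
559 -> bucket 2 (collision)
807 -> bucket 4 (collision)
846 -> bucket 2 (collision)
538 -> bucket 2 (collision)
429 -> bucket 4 (collision)
345 -> bucket 4 (collision)
Final buckets:
0: _
1: _
2: 853 -> 559 -> 846 -> 538
3: _
4: 114 -> 807 -> 429 -> 345
5: _
6: _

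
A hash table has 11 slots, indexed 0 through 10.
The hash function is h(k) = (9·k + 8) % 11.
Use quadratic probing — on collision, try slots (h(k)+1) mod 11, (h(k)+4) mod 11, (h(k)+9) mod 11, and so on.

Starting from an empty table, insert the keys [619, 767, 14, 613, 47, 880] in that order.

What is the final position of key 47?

0

619 hashes to 2; slot 2 is free -> place at 2.
767 hashes to 3; slot 3 is free -> place at 3.
14 hashes to 2; 2,3 taken -> place at 6.
613 hashes to 3; 3 taken -> place at 4.
47 hashes to 2; 2,3,6 taken -> place at 0.
880 hashes to 8; slot 8 is free -> place at 8.
Table: [47, _, 619, 767, 613, _, 14, _, 880, _, _]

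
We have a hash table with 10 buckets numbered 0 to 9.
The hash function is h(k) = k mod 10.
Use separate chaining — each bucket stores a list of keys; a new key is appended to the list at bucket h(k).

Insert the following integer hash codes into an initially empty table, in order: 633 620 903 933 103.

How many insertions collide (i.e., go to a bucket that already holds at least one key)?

3

Insert 633: h=3, bucket 3 empty → new chain.
Insert 620: h=0, bucket 0 empty → new chain.
Insert 903: h=3, bucket 3 nonempty → append to chain.
Insert 933: h=3, bucket 3 nonempty → append to chain.
Insert 103: h=3, bucket 3 nonempty → append to chain.
Final buckets:
0: 620
1: ∅
2: ∅
3: 633 -> 903 -> 933 -> 103
4: ∅
5: ∅
6: ∅
7: ∅
8: ∅
9: ∅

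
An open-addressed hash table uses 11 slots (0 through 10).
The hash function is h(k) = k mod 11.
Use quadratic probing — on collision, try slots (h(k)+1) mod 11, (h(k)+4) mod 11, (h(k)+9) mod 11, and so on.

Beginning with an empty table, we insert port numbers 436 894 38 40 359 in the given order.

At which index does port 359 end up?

0

436 hashes to 7; slot 7 is free => place at 7.
894 hashes to 3; slot 3 is free => place at 3.
38 hashes to 5; slot 5 is free => place at 5.
40 hashes to 7; 7 taken => place at 8.
359 hashes to 7; 7,8 taken => place at 0.
Table: [359, —, —, 894, —, 38, —, 436, 40, —, —]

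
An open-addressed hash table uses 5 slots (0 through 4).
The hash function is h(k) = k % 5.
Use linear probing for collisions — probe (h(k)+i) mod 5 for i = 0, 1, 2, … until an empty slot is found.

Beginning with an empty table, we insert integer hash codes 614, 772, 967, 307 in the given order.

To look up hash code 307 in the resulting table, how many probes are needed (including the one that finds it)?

614: h=4 -> slot 4
772: h=2 -> slot 2
967: h=2, probe 2,3 -> slot 3
307: h=2, probe 2,3,4,0 -> slot 0
Table: [307, -, 772, 967, 614]
Lookup 307: h=2, probe 2,3,4,0 → found at 0.

4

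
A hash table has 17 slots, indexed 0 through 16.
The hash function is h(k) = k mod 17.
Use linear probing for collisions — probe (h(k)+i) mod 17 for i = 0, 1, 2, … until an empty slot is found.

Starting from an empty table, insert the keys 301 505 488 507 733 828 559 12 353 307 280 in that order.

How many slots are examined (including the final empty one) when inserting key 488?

3

301 hashes to 12; slot 12 is free → place at 12.
505 hashes to 12; 12 taken → place at 13.
488 hashes to 12; 12,13 taken → place at 14.
507 hashes to 14; 14 taken → place at 15.
733 hashes to 2; slot 2 is free → place at 2.
828 hashes to 12; 12,13,14,15 taken → place at 16.
559 hashes to 15; 15,16 taken → place at 0.
12 hashes to 12; 12,13,14,15,16,0 taken → place at 1.
353 hashes to 13; 13,14,15,16,0,1,2 taken → place at 3.
307 hashes to 1; 1,2,3 taken → place at 4.
280 hashes to 8; slot 8 is free → place at 8.
Table: [559, 12, 733, 353, 307, ∅, ∅, ∅, 280, ∅, ∅, ∅, 301, 505, 488, 507, 828]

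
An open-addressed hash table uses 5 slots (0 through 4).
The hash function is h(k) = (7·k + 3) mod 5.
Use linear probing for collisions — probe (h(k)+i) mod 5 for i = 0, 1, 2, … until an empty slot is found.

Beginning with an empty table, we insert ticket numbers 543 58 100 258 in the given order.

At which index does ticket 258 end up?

Insert 543: h=4, slot 4 empty → index 4.
Insert 58: h=4, slot 4 occupied → index 0.
Insert 100: h=3, slot 3 empty → index 3.
Insert 258: h=4, slots 4,0 occupied → index 1.
Table: [58, 258, ∅, 100, 543]

1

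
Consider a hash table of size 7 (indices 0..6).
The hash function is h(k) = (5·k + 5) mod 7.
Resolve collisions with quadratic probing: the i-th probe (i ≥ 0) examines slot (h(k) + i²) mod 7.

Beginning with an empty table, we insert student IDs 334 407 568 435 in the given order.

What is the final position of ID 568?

4

334 hashes to 2; slot 2 is free -> place at 2.
407 hashes to 3; slot 3 is free -> place at 3.
568 hashes to 3; 3 taken -> place at 4.
435 hashes to 3; 3,4 taken -> place at 0.
Table: [435, ., 334, 407, 568, ., .]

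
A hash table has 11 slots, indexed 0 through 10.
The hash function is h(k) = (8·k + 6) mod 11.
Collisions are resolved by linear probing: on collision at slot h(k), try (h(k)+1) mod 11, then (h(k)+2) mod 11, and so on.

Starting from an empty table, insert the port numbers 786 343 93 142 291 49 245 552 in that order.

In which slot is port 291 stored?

786 hashes to 2; slot 2 is free => place at 2.
343 hashes to 0; slot 0 is free => place at 0.
93 hashes to 2; 2 taken => place at 3.
142 hashes to 9; slot 9 is free => place at 9.
291 hashes to 2; 2,3 taken => place at 4.
49 hashes to 2; 2,3,4 taken => place at 5.
245 hashes to 8; slot 8 is free => place at 8.
552 hashes to 0; 0 taken => place at 1.
Table: [343, 552, 786, 93, 291, 49, —, —, 245, 142, —]

4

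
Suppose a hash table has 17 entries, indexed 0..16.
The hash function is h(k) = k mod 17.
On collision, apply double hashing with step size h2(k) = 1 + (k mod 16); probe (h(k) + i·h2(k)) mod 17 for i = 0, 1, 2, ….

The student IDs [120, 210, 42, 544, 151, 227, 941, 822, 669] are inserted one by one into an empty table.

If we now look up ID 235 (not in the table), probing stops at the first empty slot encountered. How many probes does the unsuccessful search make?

120 hashes to 1; slot 1 is free => place at 1.
210 hashes to 6; slot 6 is free => place at 6.
42 hashes to 8; slot 8 is free => place at 8.
544 hashes to 0; slot 0 is free => place at 0.
151 hashes to 15; slot 15 is free => place at 15.
227 hashes to 6, h2=4; 6 taken => place at 10.
941 hashes to 6, h2=14; 6 taken => place at 3.
822 hashes to 6, h2=7; 6 taken => place at 13.
669 hashes to 6, h2=14; 6,3,0 taken => place at 14.
Table: [544, 120, _, 941, _, _, 210, _, 42, _, 227, _, _, 822, 669, 151, _]
Lookup 235: h=14, h2=12, probe 14,9 → slot 9 empty, not found.

2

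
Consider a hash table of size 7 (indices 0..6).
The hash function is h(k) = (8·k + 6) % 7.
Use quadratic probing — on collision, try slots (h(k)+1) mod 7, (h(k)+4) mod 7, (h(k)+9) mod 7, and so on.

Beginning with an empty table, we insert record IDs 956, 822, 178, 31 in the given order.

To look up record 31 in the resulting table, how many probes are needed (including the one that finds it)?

Insert 956: h=3, slot 3 empty => index 3.
Insert 822: h=2, slot 2 empty => index 2.
Insert 178: h=2, slots 2,3 occupied => index 6.
Insert 31: h=2, slots 2,3,6 occupied => index 4.
Table: [., ., 822, 956, 31, ., 178]
Lookup 31: h=2, probe 2,3,6,4 → found at 4.

4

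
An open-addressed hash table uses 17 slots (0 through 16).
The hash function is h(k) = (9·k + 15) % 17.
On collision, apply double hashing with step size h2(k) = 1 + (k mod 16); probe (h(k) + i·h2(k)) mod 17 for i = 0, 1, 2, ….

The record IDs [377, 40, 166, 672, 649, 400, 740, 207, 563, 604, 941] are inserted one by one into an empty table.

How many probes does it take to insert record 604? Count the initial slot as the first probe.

377: h=8 → slot 8
40: h=1 → slot 1
166: h=13 → slot 13
672: h=11 → slot 11
649: h=8, h2=10, probe 8,1,11,4 → slot 4
400: h=11, h2=1, probe 11,12 → slot 12
740: h=11, h2=5, probe 11,16 → slot 16
207: h=8, h2=16, probe 8,7 → slot 7
563: h=16, h2=4, probe 16,3 → slot 3
604: h=11, h2=13, probe 11,7,3,16,12,8,4,0 → slot 0
941: h=1, h2=14, probe 1,15 → slot 15
Table: [604, 40, ∅, 563, 649, ∅, ∅, 207, 377, ∅, ∅, 672, 400, 166, ∅, 941, 740]

8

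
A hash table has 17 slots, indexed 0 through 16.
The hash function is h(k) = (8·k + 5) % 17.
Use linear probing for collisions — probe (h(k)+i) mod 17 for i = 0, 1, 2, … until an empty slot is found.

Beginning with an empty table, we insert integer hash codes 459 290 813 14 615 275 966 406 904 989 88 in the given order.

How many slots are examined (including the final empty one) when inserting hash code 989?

459: h=5 -> slot 5
290: h=13 -> slot 13
813: h=15 -> slot 15
14: h=15, probe 15,16 -> slot 16
615: h=12 -> slot 12
275: h=12, probe 12,13,14 -> slot 14
966: h=15, probe 15,16,0 -> slot 0
406: h=6 -> slot 6
904: h=12, probe 12,13,14,15,16,0,1 -> slot 1
989: h=12, probe 12,13,14,15,16,0,1,2 -> slot 2
88: h=12, probe 12,13,14,15,16,0,1,2,3 -> slot 3
Table: [966, 904, 989, 88, ., 459, 406, ., ., ., ., ., 615, 290, 275, 813, 14]

8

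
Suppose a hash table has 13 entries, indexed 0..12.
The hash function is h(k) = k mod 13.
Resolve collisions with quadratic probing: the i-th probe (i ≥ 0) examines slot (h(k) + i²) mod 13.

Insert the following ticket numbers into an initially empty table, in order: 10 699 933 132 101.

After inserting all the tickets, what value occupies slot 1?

10 hashes to 10; slot 10 is free -> place at 10.
699 hashes to 10; 10 taken -> place at 11.
933 hashes to 10; 10,11 taken -> place at 1.
132 hashes to 2; slot 2 is free -> place at 2.
101 hashes to 10; 10,11,1 taken -> place at 6.
Table: [., 933, 132, ., ., ., 101, ., ., ., 10, 699, .]

933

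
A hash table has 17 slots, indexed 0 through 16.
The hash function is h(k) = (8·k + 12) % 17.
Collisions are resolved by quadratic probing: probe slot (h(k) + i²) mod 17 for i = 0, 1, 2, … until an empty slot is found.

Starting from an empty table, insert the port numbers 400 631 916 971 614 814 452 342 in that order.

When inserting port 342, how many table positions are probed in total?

Insert 400: h=16, slot 16 empty -> index 16.
Insert 631: h=11, slot 11 empty -> index 11.
Insert 916: h=13, slot 13 empty -> index 13.
Insert 971: h=11, slot 11 occupied -> index 12.
Insert 614: h=11, slots 11,12 occupied -> index 15.
Insert 814: h=13, slot 13 occupied -> index 14.
Insert 452: h=7, slot 7 empty -> index 7.
Insert 342: h=11, slots 11,12,15 occupied -> index 3.
Table: [_, _, _, 342, _, _, _, 452, _, _, _, 631, 971, 916, 814, 614, 400]

4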